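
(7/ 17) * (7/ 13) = 49/ 221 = 0.22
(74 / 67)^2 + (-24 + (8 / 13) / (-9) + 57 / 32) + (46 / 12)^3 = 1777898027 / 50420448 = 35.26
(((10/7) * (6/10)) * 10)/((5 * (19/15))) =180/133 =1.35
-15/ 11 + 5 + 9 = 139/ 11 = 12.64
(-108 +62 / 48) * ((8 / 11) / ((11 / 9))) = -7683 / 121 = -63.50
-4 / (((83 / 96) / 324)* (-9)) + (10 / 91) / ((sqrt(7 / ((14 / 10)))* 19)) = 166.56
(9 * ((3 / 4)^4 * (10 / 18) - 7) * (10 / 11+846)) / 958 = -36618867 / 674432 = -54.30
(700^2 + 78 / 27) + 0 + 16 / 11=48510430 / 99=490004.34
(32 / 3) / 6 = 1.78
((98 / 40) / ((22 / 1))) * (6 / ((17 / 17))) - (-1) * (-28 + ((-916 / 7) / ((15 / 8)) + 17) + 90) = 9127 / 924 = 9.88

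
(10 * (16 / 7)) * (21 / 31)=480 / 31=15.48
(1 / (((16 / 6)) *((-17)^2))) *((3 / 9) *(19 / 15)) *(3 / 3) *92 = 437 / 8670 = 0.05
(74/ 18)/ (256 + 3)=1/ 63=0.02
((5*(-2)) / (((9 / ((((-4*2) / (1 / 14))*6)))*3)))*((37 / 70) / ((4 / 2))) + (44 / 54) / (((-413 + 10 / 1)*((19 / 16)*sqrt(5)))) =592 / 9-352*sqrt(5) / 1033695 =65.78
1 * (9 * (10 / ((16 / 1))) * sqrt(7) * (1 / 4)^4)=45 * sqrt(7) / 2048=0.06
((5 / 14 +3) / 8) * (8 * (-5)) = -235 / 14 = -16.79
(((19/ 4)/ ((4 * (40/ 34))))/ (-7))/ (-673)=323/ 1507520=0.00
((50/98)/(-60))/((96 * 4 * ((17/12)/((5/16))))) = -25/5117952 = -0.00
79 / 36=2.19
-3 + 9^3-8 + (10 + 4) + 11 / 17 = 12455 / 17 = 732.65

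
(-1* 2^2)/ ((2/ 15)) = -30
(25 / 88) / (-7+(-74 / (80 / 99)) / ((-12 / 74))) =250 / 490787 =0.00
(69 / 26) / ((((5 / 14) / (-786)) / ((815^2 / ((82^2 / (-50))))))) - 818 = 630394750621 / 21853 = 28847057.64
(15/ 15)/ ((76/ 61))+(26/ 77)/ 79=373039/ 462308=0.81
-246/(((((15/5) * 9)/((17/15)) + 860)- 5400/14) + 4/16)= -39032/79073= -0.49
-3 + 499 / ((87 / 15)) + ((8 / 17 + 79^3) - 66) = 243076857 / 493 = 493056.51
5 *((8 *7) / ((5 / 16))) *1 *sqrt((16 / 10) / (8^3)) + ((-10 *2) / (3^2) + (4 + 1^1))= 25 / 9 + 112 *sqrt(5) / 5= 52.87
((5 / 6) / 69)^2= 25 / 171396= 0.00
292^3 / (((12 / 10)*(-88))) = -7780340 / 33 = -235767.88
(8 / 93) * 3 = 8 / 31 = 0.26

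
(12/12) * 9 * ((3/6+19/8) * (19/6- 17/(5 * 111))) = 240189/2960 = 81.14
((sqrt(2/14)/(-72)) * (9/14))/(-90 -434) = 0.00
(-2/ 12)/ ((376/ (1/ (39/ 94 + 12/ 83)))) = -83/ 104760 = -0.00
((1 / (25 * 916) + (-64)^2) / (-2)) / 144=-93798401 / 6595200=-14.22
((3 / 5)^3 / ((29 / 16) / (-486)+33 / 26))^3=20332468359946469376 / 4088995995990201171875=0.00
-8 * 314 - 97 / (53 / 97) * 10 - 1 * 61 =-230459 / 53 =-4348.28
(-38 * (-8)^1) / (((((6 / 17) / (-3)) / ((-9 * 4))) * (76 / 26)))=31824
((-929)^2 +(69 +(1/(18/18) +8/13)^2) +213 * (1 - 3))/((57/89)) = 12975669293/9633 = 1347001.90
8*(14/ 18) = 6.22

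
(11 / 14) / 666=11 / 9324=0.00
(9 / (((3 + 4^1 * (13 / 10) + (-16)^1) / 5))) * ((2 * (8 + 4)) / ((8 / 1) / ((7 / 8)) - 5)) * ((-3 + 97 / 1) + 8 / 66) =-13045200 / 4147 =-3145.70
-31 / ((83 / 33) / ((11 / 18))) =-3751 / 498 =-7.53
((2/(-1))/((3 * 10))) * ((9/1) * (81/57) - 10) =-53/285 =-0.19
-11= -11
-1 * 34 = -34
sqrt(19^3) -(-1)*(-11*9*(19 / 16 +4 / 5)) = -113.94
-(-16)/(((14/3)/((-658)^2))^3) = 12777768084719232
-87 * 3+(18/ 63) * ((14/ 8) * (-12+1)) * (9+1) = -316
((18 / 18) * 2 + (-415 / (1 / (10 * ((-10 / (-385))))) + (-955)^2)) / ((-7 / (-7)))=70217779 / 77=911919.21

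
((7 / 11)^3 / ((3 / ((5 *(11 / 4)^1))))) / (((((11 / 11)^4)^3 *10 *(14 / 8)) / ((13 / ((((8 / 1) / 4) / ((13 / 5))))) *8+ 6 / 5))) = 9.21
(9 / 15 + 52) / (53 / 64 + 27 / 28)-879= -3411361 / 4015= -849.65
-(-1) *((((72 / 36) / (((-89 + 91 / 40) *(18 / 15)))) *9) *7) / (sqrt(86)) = -2100 *sqrt(86) / 149167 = -0.13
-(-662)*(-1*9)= -5958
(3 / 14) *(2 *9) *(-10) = -270 / 7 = -38.57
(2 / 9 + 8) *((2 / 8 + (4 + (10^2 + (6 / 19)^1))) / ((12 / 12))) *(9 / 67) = 294039 / 2546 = 115.49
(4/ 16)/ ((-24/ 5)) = -0.05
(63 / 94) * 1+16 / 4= 439 / 94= 4.67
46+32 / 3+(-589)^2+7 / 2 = 346981.17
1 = 1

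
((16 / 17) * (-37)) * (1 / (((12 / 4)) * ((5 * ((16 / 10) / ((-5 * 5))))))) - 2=34.27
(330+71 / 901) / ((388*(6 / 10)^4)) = 185875625 / 28316628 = 6.56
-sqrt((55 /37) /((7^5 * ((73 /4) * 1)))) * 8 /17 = -16 * sqrt(1039885) /15749531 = -0.00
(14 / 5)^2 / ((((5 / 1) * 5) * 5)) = 196 / 3125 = 0.06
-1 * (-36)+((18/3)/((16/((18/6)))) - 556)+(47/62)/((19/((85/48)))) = -29335273/56544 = -518.80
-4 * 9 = -36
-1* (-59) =59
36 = 36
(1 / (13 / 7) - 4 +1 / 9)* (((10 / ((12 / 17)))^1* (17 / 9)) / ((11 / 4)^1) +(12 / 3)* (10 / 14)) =-1465520 / 34749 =-42.17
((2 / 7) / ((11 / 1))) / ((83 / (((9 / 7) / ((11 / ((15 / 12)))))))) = 45 / 984214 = 0.00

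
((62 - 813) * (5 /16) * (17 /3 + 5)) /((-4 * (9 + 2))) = 56.89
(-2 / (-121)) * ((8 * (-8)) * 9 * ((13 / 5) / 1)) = -24.75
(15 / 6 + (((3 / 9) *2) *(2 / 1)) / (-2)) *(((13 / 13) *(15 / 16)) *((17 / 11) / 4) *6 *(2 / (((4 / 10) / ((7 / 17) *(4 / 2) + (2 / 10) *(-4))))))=15 / 32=0.47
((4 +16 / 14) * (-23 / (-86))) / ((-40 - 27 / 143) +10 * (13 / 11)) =-59202 / 1221157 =-0.05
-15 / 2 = -7.50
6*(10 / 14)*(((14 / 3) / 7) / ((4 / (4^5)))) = 5120 / 7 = 731.43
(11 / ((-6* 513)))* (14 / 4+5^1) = -187 / 6156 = -0.03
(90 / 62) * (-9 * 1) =-405 / 31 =-13.06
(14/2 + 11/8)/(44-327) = -67/2264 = -0.03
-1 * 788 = -788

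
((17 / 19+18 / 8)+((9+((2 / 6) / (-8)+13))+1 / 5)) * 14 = 403837 / 1140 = 354.24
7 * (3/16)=21/16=1.31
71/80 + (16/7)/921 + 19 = 10258457/515760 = 19.89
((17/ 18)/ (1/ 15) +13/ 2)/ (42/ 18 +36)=62/ 115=0.54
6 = 6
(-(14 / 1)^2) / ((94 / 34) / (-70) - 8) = 233240 / 9567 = 24.38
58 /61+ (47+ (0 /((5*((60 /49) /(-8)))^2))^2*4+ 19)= 4084 /61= 66.95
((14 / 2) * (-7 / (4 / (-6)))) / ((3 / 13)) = 637 / 2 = 318.50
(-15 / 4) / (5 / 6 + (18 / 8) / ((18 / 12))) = -45 / 28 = -1.61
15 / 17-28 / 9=-341 / 153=-2.23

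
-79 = -79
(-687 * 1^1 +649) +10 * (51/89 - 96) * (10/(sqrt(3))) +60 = 22 - 283100 * sqrt(3)/89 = -5487.48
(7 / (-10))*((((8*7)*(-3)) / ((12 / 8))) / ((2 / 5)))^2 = -54880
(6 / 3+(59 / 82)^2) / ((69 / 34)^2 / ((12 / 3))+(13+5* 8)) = 19569924 / 419969273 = 0.05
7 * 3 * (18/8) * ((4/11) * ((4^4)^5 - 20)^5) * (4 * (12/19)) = 14578141936191685494378319999834809887034311421314842706613583872/209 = 69751875292783184183628320000000000000000000000000000000000000.00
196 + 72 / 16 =401 / 2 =200.50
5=5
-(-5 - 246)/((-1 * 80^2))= -251/6400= -0.04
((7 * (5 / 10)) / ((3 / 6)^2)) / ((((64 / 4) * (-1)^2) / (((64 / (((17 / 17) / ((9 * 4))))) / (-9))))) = -224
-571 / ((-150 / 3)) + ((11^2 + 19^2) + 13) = 25321 / 50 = 506.42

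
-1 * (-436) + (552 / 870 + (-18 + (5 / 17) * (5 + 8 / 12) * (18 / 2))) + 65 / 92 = 5794109 / 13340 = 434.34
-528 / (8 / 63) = -4158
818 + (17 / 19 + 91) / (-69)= 816.67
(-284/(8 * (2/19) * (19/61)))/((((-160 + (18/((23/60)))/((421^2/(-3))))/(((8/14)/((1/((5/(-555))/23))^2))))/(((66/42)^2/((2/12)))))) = 92883323291/10566492057382380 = 0.00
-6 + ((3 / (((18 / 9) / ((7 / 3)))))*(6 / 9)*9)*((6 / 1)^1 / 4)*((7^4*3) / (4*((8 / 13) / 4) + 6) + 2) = 5909061 / 172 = 34355.01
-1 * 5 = -5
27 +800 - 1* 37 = 790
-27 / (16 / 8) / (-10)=27 / 20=1.35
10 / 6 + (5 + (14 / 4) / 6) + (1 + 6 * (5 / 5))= 57 / 4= 14.25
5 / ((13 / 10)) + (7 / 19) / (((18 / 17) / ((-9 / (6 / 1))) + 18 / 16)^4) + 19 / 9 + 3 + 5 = 67522510459 / 2607332247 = 25.90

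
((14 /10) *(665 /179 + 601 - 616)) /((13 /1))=-2828 /2327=-1.22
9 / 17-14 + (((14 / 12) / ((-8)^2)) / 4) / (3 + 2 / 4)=-175855 / 13056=-13.47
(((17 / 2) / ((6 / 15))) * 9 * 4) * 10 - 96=7554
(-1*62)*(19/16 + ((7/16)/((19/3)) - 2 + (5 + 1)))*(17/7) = -421073/532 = -791.49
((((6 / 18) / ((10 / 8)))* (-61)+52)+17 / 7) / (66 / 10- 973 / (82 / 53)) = -328574 / 5357919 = -0.06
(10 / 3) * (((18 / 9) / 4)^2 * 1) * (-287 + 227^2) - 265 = 127310 / 3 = 42436.67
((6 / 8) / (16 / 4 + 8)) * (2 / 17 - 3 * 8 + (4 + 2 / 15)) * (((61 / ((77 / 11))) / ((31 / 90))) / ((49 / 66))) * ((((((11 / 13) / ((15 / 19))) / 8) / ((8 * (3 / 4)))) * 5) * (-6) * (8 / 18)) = 176560901 / 14099358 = 12.52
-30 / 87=-10 / 29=-0.34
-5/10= -1/2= -0.50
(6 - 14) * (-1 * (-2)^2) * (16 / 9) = 512 / 9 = 56.89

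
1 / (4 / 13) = 13 / 4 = 3.25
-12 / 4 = -3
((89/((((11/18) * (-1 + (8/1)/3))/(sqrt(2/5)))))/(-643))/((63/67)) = -35778 * sqrt(10)/1237775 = -0.09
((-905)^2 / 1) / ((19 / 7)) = 5733175 / 19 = 301746.05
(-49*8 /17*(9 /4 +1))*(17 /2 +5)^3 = -12538071 /68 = -184383.40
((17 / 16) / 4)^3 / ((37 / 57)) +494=4791748073 / 9699328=494.03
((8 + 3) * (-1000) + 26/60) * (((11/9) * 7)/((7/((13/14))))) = -6741163/540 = -12483.64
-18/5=-3.60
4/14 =2/7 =0.29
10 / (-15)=-0.67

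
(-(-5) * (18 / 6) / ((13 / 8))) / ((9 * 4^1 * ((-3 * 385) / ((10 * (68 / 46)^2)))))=-23120 / 4765761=-0.00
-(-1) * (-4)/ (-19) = 4/ 19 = 0.21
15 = 15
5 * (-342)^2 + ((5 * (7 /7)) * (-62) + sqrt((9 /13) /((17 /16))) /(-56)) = 584510 -3 * sqrt(221) /3094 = 584509.99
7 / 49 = 1 / 7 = 0.14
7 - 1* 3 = 4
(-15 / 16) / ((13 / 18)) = -135 / 104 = -1.30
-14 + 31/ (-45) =-661/ 45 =-14.69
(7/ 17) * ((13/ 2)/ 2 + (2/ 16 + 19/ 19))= 245/ 136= 1.80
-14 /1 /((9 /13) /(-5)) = 910 /9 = 101.11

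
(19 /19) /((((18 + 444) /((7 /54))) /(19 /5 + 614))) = 3089 /17820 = 0.17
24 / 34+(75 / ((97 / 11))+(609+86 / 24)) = 12304067 / 19788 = 621.79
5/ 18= 0.28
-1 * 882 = -882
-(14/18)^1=-7/9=-0.78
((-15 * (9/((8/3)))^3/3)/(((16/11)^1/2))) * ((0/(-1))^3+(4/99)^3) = -135/7744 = -0.02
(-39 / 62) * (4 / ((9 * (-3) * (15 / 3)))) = 26 / 1395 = 0.02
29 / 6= 4.83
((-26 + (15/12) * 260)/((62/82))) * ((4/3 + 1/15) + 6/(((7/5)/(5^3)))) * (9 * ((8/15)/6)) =921827764/5425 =169922.17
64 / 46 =32 / 23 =1.39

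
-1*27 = -27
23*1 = 23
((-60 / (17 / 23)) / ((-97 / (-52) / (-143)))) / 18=1710280 / 4947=345.72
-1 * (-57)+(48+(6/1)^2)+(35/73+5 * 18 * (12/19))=275072/1387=198.32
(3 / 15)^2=1 / 25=0.04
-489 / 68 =-7.19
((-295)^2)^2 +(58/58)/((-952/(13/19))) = 136986766104987/18088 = 7573350625.00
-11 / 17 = -0.65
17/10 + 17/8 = 153/40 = 3.82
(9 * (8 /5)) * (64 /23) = 4608 /115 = 40.07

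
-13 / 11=-1.18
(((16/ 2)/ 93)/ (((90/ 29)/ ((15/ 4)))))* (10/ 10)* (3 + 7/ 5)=638/ 1395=0.46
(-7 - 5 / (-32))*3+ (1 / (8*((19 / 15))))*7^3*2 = 28677 / 608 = 47.17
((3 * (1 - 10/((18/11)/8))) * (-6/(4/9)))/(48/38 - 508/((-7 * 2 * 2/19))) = 515907/92030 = 5.61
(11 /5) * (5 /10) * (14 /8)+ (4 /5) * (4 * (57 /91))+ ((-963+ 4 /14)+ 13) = -3442657 /3640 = -945.78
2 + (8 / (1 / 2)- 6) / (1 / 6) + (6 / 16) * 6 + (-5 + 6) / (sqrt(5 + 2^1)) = 64.63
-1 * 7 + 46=39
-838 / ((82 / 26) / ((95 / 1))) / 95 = -10894 / 41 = -265.71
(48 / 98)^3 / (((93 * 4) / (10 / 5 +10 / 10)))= 3456 / 3647119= 0.00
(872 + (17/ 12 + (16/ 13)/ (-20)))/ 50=681217/ 39000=17.47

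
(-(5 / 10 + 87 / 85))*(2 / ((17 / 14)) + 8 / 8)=-2331 / 578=-4.03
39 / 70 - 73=-5071 / 70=-72.44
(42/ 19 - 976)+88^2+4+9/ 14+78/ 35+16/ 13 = 117197027/ 17290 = 6778.31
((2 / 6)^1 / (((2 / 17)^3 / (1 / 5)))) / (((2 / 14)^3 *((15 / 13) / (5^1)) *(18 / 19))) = 416234273 / 6480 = 64233.68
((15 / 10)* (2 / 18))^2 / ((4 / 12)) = 1 / 12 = 0.08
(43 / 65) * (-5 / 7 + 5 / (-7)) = -0.95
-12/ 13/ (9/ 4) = -16/ 39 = -0.41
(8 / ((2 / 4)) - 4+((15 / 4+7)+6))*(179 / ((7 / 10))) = 102925 / 14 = 7351.79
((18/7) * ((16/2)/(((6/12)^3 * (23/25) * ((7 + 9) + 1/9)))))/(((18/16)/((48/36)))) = 61440/4669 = 13.16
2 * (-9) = -18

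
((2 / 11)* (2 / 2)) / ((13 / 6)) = 12 / 143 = 0.08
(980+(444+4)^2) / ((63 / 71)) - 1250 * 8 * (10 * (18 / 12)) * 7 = -2468116 / 3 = -822705.33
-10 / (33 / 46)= -460 / 33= -13.94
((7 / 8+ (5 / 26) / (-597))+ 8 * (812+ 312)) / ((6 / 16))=558349603 / 23283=23981.00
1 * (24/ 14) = 12/ 7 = 1.71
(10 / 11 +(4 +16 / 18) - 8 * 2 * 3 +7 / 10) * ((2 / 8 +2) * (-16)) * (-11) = -82174 / 5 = -16434.80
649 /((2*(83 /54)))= 17523 /83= 211.12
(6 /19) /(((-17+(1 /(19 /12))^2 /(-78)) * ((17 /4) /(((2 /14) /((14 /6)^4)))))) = -480168 /22801804795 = -0.00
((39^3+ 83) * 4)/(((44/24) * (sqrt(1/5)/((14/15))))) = 6653024 * sqrt(5)/55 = 270483.89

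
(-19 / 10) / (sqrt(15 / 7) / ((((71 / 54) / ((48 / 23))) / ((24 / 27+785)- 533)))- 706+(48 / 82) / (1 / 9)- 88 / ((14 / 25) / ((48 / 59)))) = 104132026666728144 *sqrt(105) / 326179135608298440725+1203722910649614187 / 260943308486638752580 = 0.01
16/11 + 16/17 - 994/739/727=240503466/100466311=2.39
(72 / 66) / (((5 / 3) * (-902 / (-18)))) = 324 / 24805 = 0.01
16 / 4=4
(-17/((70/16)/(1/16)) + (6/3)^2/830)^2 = 1912689/33756100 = 0.06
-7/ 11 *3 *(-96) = 2016/ 11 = 183.27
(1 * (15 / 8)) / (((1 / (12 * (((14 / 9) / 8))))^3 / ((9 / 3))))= 1715 / 24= 71.46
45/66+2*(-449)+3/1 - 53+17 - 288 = -1218.32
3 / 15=1 / 5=0.20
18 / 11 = 1.64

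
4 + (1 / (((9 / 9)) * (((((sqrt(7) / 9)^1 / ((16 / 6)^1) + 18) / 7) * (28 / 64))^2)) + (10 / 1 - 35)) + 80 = 2082248237387 / 34825904689 - 127401984 * sqrt(7) / 34825904689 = 59.78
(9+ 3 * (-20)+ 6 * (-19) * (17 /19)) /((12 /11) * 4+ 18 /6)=-187 /9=-20.78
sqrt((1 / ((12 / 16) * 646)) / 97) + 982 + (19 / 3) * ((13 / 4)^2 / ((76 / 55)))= sqrt(187986) / 93993 + 197839 / 192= 1030.42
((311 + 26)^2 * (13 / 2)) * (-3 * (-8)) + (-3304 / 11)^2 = 2154644860 / 121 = 17806982.31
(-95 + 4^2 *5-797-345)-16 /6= -3479 /3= -1159.67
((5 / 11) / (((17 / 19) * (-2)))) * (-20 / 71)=950 / 13277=0.07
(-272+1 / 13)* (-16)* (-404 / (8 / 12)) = -34275360 / 13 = -2636566.15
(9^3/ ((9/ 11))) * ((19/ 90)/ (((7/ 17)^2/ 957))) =520233813/ 490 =1061701.66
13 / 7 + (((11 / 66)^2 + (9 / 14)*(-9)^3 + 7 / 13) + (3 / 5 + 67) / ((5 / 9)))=-28217783 / 81900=-344.54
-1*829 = -829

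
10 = 10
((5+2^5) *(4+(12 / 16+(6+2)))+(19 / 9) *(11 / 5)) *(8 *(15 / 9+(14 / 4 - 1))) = 428755 / 27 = 15879.81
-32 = -32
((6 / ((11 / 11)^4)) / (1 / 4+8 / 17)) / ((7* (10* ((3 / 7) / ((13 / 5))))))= 884 / 1225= 0.72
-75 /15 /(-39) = 5 /39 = 0.13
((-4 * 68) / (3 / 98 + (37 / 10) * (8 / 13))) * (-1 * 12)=20791680 / 14699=1414.50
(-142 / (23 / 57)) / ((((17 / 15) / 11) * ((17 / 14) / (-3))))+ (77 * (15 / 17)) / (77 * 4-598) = 3253212039 / 385526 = 8438.37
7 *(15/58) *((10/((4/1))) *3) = 1575/116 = 13.58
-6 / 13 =-0.46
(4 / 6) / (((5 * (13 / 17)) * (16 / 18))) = 51 / 260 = 0.20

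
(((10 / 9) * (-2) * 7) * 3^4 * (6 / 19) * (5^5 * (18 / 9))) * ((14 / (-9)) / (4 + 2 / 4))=49000000 / 57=859649.12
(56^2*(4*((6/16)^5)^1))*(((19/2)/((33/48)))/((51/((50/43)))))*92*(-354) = -7674954525/8041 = -954477.62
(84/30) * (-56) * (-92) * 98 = 7068544/5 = 1413708.80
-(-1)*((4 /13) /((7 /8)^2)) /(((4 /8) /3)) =1536 /637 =2.41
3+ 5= 8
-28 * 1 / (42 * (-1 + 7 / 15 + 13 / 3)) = -10 / 57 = -0.18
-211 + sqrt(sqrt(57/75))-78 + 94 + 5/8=-1555/8 + 19^(1/4) * sqrt(5)/5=-193.44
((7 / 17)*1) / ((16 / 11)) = 77 / 272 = 0.28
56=56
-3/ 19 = -0.16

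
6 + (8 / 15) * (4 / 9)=842 / 135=6.24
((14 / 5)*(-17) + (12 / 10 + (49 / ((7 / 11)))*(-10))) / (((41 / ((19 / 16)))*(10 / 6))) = -116337 / 8200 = -14.19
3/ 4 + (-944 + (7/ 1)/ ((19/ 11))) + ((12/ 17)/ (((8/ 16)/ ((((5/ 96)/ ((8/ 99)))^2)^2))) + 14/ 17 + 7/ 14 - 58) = -172651541432407/ 173409304576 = -995.63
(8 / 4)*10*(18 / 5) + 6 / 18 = 72.33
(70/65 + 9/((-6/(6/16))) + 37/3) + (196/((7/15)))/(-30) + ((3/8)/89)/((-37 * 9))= -789231/684944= -1.15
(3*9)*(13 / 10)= 351 / 10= 35.10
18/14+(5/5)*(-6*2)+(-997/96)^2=6266863/64512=97.14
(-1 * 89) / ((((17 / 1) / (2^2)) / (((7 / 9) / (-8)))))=2.04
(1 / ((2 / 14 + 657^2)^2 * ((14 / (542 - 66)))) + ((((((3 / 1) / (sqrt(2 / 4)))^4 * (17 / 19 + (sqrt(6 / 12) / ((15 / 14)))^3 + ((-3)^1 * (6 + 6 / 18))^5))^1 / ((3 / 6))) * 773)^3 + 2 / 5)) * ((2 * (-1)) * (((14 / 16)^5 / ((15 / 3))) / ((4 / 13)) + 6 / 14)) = 466110729752581989822322582944754639230599534325597402726791087 / 160309261668497981440000000 - 20194423709811404715692500504404941684883 * sqrt(2) / 28203125000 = 2907571044666546200212131000000000000.00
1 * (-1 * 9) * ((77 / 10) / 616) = -9 / 80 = -0.11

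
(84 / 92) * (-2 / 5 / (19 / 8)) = -336 / 2185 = -0.15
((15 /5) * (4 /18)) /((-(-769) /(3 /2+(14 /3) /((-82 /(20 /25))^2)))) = 378337 /290855025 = 0.00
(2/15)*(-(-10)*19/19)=4/3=1.33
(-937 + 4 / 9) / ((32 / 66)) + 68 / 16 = -92515 / 48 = -1927.40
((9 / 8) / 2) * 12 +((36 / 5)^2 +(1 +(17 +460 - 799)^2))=10374359 / 100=103743.59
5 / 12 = 0.42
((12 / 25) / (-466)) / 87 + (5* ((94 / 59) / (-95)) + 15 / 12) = 883299857 / 757459700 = 1.17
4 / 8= 1 / 2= 0.50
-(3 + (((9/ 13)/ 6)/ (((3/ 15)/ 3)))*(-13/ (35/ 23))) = 165/ 14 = 11.79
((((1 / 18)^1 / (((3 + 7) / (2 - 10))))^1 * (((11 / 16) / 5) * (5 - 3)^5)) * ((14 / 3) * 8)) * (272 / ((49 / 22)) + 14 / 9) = -38397568 / 42525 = -902.94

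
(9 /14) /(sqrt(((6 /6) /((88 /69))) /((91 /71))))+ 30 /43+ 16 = 3 * sqrt(9807798) /11431+ 718 /43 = 17.52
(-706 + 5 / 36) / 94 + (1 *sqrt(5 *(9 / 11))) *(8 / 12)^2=-25411 / 3384 + 4 *sqrt(55) / 33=-6.61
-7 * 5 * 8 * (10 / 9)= -2800 / 9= -311.11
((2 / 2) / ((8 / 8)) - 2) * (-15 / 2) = 7.50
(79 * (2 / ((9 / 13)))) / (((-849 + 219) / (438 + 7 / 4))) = -1806493 / 11340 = -159.30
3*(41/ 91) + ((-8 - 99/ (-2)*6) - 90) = 18232/ 91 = 200.35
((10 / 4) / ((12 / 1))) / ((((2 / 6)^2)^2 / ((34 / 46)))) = 2295 / 184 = 12.47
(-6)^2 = 36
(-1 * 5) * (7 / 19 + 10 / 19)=-85 / 19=-4.47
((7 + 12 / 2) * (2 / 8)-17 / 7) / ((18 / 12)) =23 / 42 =0.55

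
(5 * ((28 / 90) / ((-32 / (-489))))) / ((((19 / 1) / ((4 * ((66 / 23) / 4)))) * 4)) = 12551 / 13984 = 0.90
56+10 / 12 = 341 / 6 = 56.83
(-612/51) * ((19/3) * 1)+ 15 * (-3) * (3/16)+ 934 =13593/16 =849.56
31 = 31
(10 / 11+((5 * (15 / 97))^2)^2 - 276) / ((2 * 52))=-267541557431 / 101277497464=-2.64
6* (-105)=-630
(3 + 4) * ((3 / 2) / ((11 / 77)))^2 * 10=15435 / 2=7717.50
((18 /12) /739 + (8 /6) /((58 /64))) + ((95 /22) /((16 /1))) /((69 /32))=17333825 /10844086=1.60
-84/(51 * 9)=-28/153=-0.18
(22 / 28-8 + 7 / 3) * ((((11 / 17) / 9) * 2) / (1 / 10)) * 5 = -35.09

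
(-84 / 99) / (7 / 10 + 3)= -280 / 1221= -0.23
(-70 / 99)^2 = 4900 / 9801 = 0.50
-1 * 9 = -9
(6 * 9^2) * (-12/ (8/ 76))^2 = 6316056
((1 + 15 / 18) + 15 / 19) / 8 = 299 / 912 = 0.33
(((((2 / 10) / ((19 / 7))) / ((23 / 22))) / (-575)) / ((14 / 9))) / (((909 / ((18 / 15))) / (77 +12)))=-5874 / 634469375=-0.00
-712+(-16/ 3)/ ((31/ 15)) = -22152/ 31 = -714.58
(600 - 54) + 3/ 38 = 20751/ 38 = 546.08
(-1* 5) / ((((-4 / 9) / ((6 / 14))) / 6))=405 / 14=28.93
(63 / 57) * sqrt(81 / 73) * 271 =51219 * sqrt(73) / 1387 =315.51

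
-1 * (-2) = 2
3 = 3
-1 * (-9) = 9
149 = 149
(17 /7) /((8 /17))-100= -5311 /56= -94.84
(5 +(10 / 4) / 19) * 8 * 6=4680 / 19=246.32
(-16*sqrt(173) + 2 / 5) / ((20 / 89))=89 / 50 - 356*sqrt(173) / 5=-934.71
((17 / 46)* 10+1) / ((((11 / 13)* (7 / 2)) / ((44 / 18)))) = 624 / 161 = 3.88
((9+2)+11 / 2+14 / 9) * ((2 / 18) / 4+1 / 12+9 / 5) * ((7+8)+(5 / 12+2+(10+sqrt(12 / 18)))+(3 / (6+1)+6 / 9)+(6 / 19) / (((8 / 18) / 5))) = 2795 * sqrt(6) / 243+143034125 / 129276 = 1134.60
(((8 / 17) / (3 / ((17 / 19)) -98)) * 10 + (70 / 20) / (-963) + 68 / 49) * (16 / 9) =1621005640 / 683314947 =2.37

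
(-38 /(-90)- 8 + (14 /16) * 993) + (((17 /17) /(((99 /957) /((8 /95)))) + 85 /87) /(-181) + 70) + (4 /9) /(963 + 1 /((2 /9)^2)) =1384257609139 /1486390824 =931.29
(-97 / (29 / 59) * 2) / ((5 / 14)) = -160244 / 145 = -1105.13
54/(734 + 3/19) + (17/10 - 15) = -1844957/139490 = -13.23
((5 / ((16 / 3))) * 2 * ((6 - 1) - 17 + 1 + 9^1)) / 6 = -5 / 8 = -0.62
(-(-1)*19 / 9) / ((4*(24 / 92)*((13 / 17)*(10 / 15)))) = 7429 / 1872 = 3.97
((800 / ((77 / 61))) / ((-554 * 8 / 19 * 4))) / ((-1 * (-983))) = -0.00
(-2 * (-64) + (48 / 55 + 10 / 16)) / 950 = 56979 / 418000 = 0.14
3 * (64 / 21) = 64 / 7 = 9.14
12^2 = 144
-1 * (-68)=68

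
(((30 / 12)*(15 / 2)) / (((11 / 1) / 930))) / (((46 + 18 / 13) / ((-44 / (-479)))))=453375 / 147532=3.07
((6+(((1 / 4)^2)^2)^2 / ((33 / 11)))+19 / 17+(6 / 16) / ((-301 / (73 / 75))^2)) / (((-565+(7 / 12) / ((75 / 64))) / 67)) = -270767273111949681 / 320516230055526400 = -0.84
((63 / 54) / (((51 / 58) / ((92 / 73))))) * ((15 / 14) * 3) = 5.37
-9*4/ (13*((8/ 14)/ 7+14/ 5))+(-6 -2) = -41122/ 4589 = -8.96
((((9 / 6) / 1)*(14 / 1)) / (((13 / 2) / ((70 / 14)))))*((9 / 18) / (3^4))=35 / 351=0.10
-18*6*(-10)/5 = 216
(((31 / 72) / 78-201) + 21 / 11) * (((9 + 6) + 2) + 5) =-12298699 / 2808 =-4379.88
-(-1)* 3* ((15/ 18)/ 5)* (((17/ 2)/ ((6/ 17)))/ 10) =289/ 240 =1.20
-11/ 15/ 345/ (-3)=0.00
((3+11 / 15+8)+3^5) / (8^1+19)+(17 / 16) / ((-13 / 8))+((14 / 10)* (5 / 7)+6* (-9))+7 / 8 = -1825661 / 42120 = -43.34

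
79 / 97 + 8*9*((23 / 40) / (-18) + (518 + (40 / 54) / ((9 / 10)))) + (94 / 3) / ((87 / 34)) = 28379865017 / 759510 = 37366.02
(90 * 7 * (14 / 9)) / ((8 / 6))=735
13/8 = 1.62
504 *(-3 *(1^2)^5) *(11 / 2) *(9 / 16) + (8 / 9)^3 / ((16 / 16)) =-13638271 / 2916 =-4677.05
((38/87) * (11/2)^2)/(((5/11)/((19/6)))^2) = 641.27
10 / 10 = 1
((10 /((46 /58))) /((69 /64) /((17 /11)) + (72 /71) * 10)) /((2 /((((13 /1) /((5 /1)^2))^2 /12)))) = 94648112 /7221272625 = 0.01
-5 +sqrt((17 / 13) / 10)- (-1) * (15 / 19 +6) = sqrt(2210) / 130 +34 / 19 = 2.15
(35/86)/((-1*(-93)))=35/7998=0.00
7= 7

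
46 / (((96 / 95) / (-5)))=-10925 / 48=-227.60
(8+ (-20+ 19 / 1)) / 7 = 1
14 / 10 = 7 / 5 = 1.40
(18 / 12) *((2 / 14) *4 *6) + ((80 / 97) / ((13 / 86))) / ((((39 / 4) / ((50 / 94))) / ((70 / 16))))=104280868 / 16179891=6.45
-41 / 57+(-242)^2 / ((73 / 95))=317121067 / 4161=76212.71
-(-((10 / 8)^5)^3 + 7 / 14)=29980707213 / 1073741824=27.92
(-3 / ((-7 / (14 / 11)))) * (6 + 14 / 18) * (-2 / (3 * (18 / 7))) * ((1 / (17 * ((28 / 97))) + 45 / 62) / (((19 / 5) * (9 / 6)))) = -380335 / 2433159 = -0.16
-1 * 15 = -15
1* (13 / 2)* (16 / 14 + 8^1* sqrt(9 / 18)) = 44.20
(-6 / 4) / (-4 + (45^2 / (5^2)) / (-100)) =150 / 481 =0.31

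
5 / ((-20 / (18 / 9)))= -1 / 2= -0.50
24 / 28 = 6 / 7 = 0.86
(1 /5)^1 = 1 /5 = 0.20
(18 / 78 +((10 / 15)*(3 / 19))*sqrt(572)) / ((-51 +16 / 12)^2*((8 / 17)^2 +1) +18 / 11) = 85833 / 1121292913 +114444*sqrt(143) / 1638812719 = 0.00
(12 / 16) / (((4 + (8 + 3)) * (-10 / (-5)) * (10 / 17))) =17 / 400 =0.04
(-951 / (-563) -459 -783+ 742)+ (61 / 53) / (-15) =-223070798 / 447585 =-498.39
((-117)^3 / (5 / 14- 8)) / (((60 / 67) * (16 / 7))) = 1752698493 / 17120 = 102377.25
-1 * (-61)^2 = -3721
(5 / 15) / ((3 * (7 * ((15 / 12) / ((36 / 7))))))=0.07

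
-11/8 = -1.38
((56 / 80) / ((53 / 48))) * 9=1512 / 265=5.71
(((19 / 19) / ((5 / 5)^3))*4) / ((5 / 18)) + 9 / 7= 549 / 35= 15.69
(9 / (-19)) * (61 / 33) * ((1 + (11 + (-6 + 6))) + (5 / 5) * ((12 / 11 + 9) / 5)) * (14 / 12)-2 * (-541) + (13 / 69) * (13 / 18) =7622492839 / 7138395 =1067.82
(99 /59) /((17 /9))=891 /1003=0.89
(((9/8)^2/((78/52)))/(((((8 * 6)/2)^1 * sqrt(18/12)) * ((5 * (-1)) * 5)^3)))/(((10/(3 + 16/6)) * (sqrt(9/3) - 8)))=51 * sqrt(2)/2440000000 + 17 * sqrt(6)/305000000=0.00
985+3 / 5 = 4928 / 5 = 985.60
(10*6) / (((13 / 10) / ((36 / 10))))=2160 / 13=166.15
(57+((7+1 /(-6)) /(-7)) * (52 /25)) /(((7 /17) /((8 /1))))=3924824 /3675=1067.98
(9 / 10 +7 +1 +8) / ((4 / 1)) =169 / 40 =4.22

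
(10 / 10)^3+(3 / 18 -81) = -479 / 6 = -79.83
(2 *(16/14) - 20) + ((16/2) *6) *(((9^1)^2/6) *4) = 18020/7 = 2574.29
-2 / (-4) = 1 / 2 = 0.50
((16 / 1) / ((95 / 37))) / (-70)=-296 / 3325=-0.09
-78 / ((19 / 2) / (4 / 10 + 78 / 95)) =-18096 / 1805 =-10.03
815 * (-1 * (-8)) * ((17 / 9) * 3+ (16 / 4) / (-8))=101060 / 3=33686.67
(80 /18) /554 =0.01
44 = 44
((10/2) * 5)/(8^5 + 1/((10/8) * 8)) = 250/327681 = 0.00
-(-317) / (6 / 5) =1585 / 6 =264.17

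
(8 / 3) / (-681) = -8 / 2043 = -0.00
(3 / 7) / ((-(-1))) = 3 / 7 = 0.43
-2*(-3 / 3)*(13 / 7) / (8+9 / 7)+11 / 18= 91 / 90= 1.01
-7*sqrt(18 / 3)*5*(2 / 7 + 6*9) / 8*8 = -1900*sqrt(6) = -4654.03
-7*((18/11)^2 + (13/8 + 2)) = -42707/968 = -44.12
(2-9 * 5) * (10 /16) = -215 /8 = -26.88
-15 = -15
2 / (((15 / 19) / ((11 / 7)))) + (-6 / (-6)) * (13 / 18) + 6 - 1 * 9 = 1073 / 630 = 1.70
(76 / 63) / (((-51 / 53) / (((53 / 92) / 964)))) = -0.00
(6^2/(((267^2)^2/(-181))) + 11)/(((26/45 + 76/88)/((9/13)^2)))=55344296912850/15131107066283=3.66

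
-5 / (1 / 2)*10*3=-300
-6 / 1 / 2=-3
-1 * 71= -71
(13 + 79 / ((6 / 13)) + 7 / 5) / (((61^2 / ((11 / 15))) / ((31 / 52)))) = 1898347 / 87071400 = 0.02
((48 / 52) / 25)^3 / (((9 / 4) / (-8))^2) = 65536 / 102984375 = 0.00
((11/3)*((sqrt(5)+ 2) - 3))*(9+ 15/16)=-583/16+ 583*sqrt(5)/16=45.04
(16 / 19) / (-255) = -16 / 4845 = -0.00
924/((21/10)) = 440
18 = 18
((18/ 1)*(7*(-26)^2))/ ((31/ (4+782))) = 66948336/ 31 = 2159623.74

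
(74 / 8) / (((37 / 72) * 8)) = 9 / 4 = 2.25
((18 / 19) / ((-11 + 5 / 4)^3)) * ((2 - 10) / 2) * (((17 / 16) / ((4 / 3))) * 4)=544 / 41743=0.01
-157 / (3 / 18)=-942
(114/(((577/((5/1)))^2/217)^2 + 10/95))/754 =10624455625/264660474727311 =0.00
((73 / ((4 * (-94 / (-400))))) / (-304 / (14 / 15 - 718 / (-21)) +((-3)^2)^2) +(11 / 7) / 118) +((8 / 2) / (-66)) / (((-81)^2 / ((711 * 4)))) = 11010864854005 / 10382620473918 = 1.06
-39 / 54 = -13 / 18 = -0.72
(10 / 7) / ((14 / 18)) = 90 / 49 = 1.84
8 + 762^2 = 580652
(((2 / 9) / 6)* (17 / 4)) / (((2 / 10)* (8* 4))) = 85 / 3456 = 0.02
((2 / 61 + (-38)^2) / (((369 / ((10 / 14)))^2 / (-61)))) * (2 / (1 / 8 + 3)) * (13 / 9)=-6107296 / 20015667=-0.31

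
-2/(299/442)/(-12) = 17/69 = 0.25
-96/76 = -24/19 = -1.26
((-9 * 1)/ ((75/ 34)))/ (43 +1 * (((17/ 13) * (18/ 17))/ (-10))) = -663/ 6965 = -0.10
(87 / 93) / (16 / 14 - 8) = -203 / 1488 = -0.14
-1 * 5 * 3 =-15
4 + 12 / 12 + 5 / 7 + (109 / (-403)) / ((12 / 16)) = 45308 / 8463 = 5.35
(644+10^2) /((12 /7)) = 434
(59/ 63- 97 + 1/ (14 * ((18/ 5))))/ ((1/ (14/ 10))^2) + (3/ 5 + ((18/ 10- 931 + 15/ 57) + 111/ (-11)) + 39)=-204591349/ 188100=-1087.67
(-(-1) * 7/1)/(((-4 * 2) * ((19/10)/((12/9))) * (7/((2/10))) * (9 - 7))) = -1/114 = -0.01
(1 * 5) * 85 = 425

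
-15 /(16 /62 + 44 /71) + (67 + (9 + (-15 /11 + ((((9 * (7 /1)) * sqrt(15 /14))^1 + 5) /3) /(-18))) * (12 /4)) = 4625039 /63756-sqrt(210) /4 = 68.92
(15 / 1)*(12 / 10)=18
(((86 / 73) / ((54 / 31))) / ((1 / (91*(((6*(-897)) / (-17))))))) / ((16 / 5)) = 6088.77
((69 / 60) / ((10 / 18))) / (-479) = -0.00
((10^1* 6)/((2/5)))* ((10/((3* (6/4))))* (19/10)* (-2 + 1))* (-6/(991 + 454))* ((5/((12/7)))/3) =6650/2601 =2.56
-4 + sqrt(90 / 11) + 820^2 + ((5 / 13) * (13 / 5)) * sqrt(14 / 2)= sqrt(7) + 3 * sqrt(110) / 11 + 672396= 672401.51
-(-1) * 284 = 284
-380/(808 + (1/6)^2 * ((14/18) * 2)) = -61560/130903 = -0.47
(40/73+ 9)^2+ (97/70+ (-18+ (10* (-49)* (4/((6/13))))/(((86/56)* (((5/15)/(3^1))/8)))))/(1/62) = -99009572924646/8020145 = -12345110.09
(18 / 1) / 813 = 6 / 271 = 0.02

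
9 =9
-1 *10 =-10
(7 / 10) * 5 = 7 / 2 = 3.50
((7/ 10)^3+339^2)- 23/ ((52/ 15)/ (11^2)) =114118.55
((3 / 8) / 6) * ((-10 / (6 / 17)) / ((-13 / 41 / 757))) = 2638145 / 624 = 4227.80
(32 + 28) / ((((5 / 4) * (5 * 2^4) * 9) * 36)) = 1 / 540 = 0.00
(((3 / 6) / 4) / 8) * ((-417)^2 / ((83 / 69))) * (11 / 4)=131981751 / 21248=6211.49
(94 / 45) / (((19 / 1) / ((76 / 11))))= 376 / 495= 0.76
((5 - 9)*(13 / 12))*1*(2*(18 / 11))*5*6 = -4680 / 11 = -425.45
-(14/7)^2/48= -1/12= -0.08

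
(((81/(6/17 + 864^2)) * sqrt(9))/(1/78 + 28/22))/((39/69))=0.00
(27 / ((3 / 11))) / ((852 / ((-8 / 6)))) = -0.15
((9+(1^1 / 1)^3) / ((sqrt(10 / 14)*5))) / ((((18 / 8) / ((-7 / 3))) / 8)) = -448*sqrt(35) / 135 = -19.63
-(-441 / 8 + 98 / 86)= 18571 / 344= 53.99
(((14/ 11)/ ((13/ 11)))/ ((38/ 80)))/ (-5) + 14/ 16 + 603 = 1192361/ 1976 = 603.42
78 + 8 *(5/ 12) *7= 304/ 3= 101.33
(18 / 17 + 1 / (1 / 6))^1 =120 / 17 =7.06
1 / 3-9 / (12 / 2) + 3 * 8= 137 / 6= 22.83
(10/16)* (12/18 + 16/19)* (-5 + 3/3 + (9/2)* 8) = 1720/57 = 30.18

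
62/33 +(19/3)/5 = 173/55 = 3.15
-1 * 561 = -561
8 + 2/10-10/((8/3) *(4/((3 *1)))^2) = 1949/320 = 6.09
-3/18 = -1/6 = -0.17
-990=-990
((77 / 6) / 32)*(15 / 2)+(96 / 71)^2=3120433 / 645248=4.84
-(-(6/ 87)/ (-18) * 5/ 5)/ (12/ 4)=-1/ 783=-0.00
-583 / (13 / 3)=-1749 / 13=-134.54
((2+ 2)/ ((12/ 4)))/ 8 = 1/ 6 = 0.17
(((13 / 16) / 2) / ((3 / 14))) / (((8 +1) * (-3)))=-91 / 1296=-0.07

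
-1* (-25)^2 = -625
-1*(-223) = 223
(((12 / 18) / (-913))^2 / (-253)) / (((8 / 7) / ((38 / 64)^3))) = -48013 / 124389727469568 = -0.00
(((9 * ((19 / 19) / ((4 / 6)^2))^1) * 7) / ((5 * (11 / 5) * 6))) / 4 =189 / 352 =0.54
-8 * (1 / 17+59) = -8032 / 17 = -472.47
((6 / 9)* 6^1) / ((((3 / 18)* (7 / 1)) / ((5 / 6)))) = 20 / 7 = 2.86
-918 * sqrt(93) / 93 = -306 * sqrt(93) / 31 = -95.19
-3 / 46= -0.07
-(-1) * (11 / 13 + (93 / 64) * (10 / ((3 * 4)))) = 3423 / 1664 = 2.06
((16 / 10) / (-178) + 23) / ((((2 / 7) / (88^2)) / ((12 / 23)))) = 3327612288 / 10235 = 325120.89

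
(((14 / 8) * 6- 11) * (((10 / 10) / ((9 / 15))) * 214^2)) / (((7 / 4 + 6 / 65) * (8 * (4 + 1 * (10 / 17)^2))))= -1075347325 / 1804872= -595.80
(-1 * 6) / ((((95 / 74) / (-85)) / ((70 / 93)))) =176120 / 589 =299.02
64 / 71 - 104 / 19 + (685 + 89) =1037958 / 1349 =769.43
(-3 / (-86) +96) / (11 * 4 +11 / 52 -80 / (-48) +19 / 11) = 7086222 / 3512713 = 2.02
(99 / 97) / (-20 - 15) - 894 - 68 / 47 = -142886623 / 159565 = -895.48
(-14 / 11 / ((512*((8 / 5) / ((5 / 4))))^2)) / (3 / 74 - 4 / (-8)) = -32375 / 5905580032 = -0.00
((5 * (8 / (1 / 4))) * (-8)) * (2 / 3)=-2560 / 3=-853.33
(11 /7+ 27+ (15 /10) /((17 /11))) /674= 7031 /160412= 0.04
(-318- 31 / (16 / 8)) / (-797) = 667 / 1594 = 0.42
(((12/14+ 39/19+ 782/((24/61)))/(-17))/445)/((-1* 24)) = 3176827/289769760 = 0.01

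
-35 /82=-0.43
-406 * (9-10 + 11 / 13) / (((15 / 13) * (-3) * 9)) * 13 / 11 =-10556 / 4455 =-2.37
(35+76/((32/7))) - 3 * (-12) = 701/8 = 87.62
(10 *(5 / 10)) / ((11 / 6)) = 2.73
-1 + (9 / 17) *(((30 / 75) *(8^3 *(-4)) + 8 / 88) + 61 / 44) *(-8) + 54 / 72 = 12951793 / 3740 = 3463.05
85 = 85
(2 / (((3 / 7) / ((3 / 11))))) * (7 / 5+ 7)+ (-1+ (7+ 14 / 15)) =2908 / 165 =17.62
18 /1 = 18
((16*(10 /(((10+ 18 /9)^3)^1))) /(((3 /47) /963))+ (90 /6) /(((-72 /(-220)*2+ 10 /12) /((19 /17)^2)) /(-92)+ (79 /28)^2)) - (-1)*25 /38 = 2042829256445270 /1459695790503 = 1399.49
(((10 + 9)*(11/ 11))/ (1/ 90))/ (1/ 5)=8550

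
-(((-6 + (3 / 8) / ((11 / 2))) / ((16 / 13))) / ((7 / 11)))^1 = 3393 / 448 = 7.57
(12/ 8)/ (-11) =-0.14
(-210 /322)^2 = 225 /529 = 0.43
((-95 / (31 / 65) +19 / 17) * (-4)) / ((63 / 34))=835088 / 1953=427.59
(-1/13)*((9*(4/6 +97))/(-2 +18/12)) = 1758/13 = 135.23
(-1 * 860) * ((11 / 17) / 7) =-79.50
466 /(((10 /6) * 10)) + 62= 2249 /25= 89.96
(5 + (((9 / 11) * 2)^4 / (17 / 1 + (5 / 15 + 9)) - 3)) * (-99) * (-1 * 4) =94615416 / 105149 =899.82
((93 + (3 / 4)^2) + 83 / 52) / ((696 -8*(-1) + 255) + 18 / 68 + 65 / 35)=2355367 / 23789688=0.10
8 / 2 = 4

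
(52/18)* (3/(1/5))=130/3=43.33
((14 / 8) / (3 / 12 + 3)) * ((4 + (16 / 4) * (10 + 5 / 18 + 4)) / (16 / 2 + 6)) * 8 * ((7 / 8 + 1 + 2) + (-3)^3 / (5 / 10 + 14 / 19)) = -1856525 / 5499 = -337.61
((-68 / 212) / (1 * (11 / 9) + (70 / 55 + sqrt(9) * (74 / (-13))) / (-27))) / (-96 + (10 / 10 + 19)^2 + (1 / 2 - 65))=-131274 / 177175873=-0.00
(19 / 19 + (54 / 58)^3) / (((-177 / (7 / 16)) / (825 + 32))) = -33048491 / 8633706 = -3.83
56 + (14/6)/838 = 140791/2514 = 56.00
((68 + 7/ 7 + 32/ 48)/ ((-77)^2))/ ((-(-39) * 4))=0.00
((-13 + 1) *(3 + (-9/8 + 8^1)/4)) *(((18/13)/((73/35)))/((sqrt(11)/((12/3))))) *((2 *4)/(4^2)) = -142695 *sqrt(11)/20878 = -22.67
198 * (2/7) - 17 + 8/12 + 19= 1244/21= 59.24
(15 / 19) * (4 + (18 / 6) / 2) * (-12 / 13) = -990 / 247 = -4.01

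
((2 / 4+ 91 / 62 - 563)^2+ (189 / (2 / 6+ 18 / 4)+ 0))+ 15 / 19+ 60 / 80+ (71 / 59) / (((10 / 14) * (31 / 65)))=39339026027591 / 124964596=314801.37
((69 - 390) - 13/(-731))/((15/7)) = -1642466/10965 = -149.79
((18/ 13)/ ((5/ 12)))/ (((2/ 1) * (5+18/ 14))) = 189/ 715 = 0.26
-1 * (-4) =4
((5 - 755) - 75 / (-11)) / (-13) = 8175 / 143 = 57.17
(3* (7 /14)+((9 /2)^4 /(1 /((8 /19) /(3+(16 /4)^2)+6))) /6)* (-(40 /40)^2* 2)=-2385933 /2888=-826.15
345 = 345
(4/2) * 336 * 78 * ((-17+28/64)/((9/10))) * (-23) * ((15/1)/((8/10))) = 415983750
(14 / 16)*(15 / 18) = 35 / 48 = 0.73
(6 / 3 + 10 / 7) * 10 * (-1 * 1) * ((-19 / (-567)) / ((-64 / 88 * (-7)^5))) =-2090 / 22235661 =-0.00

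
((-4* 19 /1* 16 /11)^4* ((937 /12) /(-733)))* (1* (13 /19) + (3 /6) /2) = -478474344071168 /32195559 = -14861501.37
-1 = -1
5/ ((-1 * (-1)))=5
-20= -20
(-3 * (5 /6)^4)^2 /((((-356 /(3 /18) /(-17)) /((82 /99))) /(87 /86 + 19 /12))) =364563671875 /10181778444288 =0.04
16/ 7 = 2.29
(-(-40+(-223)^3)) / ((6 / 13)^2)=1874143583 / 36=52059543.97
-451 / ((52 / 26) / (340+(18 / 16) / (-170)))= -208538341 / 2720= -76668.51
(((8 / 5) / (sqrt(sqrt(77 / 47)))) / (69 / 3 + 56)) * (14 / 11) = 0.02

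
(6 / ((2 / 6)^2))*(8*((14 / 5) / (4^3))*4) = 378 / 5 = 75.60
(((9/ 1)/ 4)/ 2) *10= 45/ 4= 11.25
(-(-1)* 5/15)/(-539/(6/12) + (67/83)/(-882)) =-0.00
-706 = -706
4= 4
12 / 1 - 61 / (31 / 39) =-64.74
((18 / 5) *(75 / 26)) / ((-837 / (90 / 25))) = -18 / 403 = -0.04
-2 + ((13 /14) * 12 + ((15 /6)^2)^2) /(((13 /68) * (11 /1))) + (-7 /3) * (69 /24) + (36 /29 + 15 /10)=12475681 /696696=17.91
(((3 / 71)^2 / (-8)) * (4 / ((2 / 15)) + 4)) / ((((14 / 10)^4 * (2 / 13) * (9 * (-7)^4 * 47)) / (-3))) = 414375 / 10926696052216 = 0.00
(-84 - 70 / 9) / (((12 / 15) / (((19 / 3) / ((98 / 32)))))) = -237.25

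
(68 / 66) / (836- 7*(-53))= 2 / 2343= 0.00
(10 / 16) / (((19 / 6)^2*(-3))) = -15 / 722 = -0.02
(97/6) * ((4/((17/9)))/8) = 291/68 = 4.28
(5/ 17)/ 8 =5/ 136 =0.04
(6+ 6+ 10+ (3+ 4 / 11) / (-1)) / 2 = 205 / 22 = 9.32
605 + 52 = 657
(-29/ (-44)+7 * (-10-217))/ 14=-113.45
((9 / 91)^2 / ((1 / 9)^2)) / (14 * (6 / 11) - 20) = -72171 / 1126216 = -0.06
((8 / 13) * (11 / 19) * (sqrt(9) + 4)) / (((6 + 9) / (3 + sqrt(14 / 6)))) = 616 * sqrt(21) / 11115 + 616 / 1235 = 0.75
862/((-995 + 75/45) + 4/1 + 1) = -2586/2965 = -0.87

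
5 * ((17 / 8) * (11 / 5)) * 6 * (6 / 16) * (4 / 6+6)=2805 / 8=350.62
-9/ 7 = -1.29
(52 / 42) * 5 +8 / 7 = 22 / 3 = 7.33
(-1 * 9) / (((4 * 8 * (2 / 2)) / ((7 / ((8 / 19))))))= -1197 / 256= -4.68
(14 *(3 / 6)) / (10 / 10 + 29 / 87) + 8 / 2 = 37 / 4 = 9.25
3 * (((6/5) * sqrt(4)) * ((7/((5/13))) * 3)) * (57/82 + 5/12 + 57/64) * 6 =38729691/8200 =4723.13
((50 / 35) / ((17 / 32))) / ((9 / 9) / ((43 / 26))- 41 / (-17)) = 2752 / 3087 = 0.89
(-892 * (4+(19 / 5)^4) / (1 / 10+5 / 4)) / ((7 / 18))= -947810656 / 2625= -361070.73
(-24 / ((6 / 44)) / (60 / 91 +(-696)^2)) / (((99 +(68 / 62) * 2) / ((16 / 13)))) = -152768 / 34571242623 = -0.00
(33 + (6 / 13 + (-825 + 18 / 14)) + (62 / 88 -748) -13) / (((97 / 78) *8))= -18625185 / 119504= -155.85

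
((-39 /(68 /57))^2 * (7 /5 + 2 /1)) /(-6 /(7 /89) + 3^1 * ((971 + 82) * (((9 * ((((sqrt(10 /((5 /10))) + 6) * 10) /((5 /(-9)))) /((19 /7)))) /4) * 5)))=-13735151982473103 /2376092097587899840 + 915627402845883 * sqrt(5) /475218419517579968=-0.00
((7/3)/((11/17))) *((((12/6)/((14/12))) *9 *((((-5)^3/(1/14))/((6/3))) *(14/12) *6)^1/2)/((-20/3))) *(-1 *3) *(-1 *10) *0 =0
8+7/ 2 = 23/ 2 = 11.50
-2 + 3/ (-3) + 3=0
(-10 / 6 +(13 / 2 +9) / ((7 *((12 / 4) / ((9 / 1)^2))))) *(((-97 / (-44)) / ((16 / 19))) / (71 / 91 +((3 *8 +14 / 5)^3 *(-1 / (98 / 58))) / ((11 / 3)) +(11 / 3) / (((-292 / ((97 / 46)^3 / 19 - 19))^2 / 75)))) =-116588159170829377129553000 / 2379329576503522810947371973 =-0.05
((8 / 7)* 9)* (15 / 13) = 1080 / 91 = 11.87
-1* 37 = -37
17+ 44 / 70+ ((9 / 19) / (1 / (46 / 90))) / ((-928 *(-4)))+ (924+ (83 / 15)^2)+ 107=119884418509 / 111081600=1079.25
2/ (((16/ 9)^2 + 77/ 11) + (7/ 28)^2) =2592/ 13249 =0.20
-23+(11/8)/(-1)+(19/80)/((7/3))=-13593/560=-24.27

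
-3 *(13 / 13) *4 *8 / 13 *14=-1344 / 13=-103.38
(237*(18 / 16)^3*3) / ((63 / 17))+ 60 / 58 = 28499883 / 103936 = 274.21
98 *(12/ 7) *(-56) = -9408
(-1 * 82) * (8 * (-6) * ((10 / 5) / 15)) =2624 / 5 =524.80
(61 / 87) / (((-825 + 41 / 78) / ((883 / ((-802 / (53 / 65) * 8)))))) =2854739 / 29913974440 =0.00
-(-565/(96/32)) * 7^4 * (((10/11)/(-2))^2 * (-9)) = -840846.07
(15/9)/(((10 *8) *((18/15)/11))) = 55/288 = 0.19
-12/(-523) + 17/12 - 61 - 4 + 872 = 5073767/6276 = 808.44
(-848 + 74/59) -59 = -53439/59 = -905.75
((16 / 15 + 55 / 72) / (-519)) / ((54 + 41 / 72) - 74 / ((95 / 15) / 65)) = 12521 / 2502381855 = 0.00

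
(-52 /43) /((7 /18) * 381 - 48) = -0.01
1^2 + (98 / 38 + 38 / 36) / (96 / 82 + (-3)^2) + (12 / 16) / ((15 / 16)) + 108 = 78549901 / 713070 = 110.16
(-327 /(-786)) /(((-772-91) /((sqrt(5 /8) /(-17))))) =109 * sqrt(10) /15375208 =0.00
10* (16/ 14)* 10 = 800/ 7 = 114.29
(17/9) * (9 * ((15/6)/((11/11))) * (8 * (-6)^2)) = 12240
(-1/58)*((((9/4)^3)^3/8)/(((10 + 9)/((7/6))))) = -903981141/4622123008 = -0.20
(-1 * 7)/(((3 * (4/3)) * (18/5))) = -0.49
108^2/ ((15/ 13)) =50544/ 5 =10108.80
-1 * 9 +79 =70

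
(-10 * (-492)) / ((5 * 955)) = 984 / 955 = 1.03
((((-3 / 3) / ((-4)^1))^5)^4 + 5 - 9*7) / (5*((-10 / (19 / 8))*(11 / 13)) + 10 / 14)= 12251247228514567 / 3611895697244160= 3.39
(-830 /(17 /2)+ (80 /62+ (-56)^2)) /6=266982 /527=506.61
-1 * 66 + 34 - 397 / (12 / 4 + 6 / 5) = -2657 / 21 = -126.52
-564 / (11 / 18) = -10152 / 11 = -922.91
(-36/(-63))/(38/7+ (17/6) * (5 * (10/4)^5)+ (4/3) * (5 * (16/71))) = 0.00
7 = 7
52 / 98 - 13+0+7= -268 / 49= -5.47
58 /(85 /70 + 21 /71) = 57652 /1501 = 38.41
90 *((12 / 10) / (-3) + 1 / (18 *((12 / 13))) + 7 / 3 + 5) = 7553 / 12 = 629.42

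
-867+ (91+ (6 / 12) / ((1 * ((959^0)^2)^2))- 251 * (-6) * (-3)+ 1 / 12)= -63521 / 12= -5293.42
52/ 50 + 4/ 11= 386/ 275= 1.40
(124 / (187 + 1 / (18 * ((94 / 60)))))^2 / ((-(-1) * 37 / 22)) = 420324102 / 1608303013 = 0.26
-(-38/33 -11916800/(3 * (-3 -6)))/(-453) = 131084458/134541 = 974.31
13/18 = 0.72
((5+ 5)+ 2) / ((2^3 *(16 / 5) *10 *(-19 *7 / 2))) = -3 / 4256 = -0.00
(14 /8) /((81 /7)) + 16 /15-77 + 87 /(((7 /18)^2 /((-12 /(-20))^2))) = 52118293 /396900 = 131.31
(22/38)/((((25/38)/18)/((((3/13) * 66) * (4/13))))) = 313632/4225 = 74.23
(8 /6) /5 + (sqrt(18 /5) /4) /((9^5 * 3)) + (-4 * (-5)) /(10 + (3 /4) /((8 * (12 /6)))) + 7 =sqrt(10) /1180980 + 89287 /9645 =9.26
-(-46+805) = -759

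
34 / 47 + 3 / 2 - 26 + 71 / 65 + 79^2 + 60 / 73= 2773921957 / 446030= 6219.14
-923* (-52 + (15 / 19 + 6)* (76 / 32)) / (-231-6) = -264901 / 1896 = -139.72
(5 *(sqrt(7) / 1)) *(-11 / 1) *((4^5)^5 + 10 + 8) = -163836813506103126.51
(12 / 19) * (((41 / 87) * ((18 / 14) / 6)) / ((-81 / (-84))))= 328 / 4959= 0.07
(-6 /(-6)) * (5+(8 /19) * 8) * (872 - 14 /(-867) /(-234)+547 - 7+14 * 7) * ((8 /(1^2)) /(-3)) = -64945302392 /1927341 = -33696.84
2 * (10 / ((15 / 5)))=20 / 3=6.67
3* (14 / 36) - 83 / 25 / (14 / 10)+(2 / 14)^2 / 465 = -1.20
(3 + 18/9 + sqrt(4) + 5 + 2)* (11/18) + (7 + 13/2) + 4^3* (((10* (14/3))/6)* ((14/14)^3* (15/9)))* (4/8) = 23591/54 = 436.87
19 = 19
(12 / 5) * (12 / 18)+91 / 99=1247 / 495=2.52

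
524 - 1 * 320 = 204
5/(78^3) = 5/474552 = 0.00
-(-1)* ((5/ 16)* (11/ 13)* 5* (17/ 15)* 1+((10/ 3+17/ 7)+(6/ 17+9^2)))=2193355/ 24752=88.61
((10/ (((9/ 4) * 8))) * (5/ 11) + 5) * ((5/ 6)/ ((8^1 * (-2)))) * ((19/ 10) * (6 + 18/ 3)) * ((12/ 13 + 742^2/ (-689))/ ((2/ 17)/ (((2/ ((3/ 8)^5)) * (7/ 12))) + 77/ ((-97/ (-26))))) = 46604967772160/ 193219924491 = 241.20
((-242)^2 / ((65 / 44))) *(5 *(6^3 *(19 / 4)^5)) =10767011941323 / 104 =103528960974.26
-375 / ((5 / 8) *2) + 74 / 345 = -103426 / 345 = -299.79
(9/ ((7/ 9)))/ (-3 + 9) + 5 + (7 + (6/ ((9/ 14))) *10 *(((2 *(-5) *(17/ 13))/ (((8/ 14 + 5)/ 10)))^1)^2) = 555261573665/ 10796058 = 51431.88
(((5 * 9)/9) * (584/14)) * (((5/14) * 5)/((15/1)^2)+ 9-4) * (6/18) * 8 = 3685040/1323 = 2785.37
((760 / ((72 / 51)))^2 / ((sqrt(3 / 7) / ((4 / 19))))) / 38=14450*sqrt(21) / 27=2452.53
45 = 45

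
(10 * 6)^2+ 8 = 3608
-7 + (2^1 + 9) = 4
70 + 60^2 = 3670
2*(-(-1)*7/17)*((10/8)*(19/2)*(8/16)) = 4.89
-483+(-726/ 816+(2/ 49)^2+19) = -151802681/ 326536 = -464.89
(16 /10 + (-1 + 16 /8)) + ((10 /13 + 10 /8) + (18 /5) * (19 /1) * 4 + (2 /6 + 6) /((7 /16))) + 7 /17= 27206209 /92820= 293.11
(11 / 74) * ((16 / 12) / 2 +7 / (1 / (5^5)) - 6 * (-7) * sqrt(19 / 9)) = 77 * sqrt(19) / 37 +721897 / 222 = 3260.86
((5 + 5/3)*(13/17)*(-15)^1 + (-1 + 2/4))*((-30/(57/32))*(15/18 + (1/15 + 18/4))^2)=61049376/1615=37801.47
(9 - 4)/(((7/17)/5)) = 425/7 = 60.71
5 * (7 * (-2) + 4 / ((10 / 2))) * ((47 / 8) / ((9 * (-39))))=517 / 468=1.10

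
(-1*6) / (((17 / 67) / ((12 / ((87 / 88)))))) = -141504 / 493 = -287.03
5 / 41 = 0.12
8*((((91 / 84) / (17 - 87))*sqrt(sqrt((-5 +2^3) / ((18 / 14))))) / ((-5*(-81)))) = -13*3^(3 / 4)*7^(1 / 4) / 127575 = -0.00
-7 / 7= -1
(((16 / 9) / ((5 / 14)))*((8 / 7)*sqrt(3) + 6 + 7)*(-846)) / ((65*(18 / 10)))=-539.16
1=1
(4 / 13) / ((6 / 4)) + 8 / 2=164 / 39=4.21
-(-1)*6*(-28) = -168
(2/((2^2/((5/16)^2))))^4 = 390625/68719476736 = 0.00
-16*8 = -128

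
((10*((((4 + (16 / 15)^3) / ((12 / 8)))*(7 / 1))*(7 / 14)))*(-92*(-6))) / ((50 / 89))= 2017064672 / 16875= 119529.76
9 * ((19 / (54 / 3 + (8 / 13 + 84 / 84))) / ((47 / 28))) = 20748 / 3995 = 5.19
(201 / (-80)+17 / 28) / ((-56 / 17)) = 18139 / 31360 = 0.58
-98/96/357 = -7/2448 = -0.00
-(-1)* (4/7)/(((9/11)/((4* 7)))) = 176/9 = 19.56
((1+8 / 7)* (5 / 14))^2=5625 / 9604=0.59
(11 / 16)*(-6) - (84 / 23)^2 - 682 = -2960129 / 4232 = -699.46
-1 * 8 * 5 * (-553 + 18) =21400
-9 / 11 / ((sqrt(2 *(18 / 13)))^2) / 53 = -13 / 2332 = -0.01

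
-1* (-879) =879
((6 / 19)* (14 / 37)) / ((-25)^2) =84 / 439375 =0.00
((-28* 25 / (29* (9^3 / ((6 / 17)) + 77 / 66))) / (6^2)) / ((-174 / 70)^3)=300125 / 14207860728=0.00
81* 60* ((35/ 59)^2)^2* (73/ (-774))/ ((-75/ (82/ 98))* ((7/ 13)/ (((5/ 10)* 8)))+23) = -63058843575000/ 12146115497653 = -5.19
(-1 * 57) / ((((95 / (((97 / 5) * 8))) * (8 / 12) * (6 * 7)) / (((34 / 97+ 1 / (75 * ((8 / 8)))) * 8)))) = -42352 / 4375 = -9.68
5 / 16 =0.31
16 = 16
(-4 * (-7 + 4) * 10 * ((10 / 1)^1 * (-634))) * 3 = -2282400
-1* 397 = -397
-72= -72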